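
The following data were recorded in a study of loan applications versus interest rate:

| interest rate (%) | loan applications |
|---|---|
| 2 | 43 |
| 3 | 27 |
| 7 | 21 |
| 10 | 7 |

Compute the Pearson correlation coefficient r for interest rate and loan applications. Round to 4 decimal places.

n = 4, Σx = 22, Σy = 98, Σxy = 384, Σx² = 162, Σy² = 3068
Sxx = Σx² − (Σx)²/n = 162 − 121 = 41
Sxy = Σxy − (Σx)(Σy)/n = 384 − 539 = -155
Syy = Σy² − (Σy)²/n = 3068 − 2401 = 667
r = Sxy/√(Sxx·Syy) = -155/√(27347) = -155/165.369284 = -0.937296

-0.9373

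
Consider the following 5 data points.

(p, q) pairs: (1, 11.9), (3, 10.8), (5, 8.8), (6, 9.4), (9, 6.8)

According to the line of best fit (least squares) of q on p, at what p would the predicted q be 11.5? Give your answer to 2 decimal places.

1.67

n = 5, Σx = 24, Σy = 47.7, Σxy = 205.9, Σx² = 152
Sxx = Σx² − (Σx)²/n = 152 − 115.2 = 36.8
Sxy = Σxy − (Σx)(Σy)/n = 205.9 − 228.96 = -23.06
b = Sxy/Sxx = -23.06/36.8 = -0.626630
a = ȳ − b·x̄ = 9.54 − (-0.626630)·4.8 = 12.547826
Set a + b·x = 11.5: x = (11.5 − 12.547826) / (-0.626630) = 1.672160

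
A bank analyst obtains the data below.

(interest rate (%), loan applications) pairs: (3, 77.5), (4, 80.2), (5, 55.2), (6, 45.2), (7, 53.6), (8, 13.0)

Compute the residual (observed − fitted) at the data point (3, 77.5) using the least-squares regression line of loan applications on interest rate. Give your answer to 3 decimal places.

n = 6, Σx = 33, Σy = 324.7, Σxy = 1579.7, Σx² = 199
Sxx = Σx² − (Σx)²/n = 199 − 181.5 = 17.5
Sxy = Σxy − (Σx)(Σy)/n = 1579.7 − 1785.85 = -206.15
b = Sxy/Sxx = -206.15/17.5 = -11.78
a = ȳ − b·x̄ = 54.116667 − (-11.78)·5.5 = 118.906667
ŷ(3) = 118.906667 + (-11.78)·3 = 83.566667
residual = y − ŷ = 77.5 − 83.566667 = -6.066667

-6.067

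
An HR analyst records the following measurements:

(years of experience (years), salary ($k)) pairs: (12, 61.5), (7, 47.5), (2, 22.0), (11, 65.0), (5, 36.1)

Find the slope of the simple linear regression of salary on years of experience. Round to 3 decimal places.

4.226

n = 5, Σx = 37, Σy = 232.1, Σxy = 2010, Σx² = 343
Sxx = Σx² − (Σx)²/n = 343 − 273.8 = 69.2
Sxy = Σxy − (Σx)(Σy)/n = 2010 − 1717.54 = 292.46
b = Sxy/Sxx = 292.46/69.2 = 4.226301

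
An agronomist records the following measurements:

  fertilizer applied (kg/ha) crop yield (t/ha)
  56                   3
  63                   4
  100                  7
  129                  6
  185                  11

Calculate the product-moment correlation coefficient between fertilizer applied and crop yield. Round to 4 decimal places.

n = 5, Σx = 533, Σy = 31, Σxy = 3929, Σx² = 67971, Σy² = 231
Sxx = Σx² − (Σx)²/n = 67971 − 56817.8 = 11153.2
Sxy = Σxy − (Σx)(Σy)/n = 3929 − 3304.6 = 624.4
Syy = Σy² − (Σy)²/n = 231 − 192.2 = 38.8
r = Sxy/√(Sxx·Syy) = 624.4/√(432744.16) = 624.4/657.832927 = 0.949177

0.9492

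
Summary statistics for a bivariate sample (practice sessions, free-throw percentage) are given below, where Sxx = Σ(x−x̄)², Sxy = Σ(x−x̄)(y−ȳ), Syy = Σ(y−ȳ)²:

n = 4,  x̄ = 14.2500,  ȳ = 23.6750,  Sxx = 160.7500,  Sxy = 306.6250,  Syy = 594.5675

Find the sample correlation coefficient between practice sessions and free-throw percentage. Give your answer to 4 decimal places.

0.9918

r = Sxy/√(Sxx·Syy) = 306.625/√(95576.725625) = 306.625/309.154857 = 0.991817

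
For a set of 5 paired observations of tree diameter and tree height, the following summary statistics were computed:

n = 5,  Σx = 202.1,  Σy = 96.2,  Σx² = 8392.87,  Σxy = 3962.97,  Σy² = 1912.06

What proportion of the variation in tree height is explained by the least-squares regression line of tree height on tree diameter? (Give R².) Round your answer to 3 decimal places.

0.406

Sxx = Σx² − (Σx)²/n = 8392.87 − 8168.882 = 223.988
Sxy = Σxy − (Σx)(Σy)/n = 3962.97 − 3888.404 = 74.566
Syy = Σy² − (Σy)²/n = 1912.06 − 1850.888 = 61.172
R² = Sxy²/(Sxx·Syy) = (74.566)²/(223.988·61.172) = 0.405793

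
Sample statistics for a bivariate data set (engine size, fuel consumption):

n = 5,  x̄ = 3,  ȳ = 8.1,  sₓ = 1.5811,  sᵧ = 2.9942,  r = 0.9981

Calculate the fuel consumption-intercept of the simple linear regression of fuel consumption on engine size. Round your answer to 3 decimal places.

2.430

b = r · sᵧ/sₓ = 0.9981 · 2.9942/1.5811 = 1.890147
a = ȳ − b·x̄ = 8.1 − 1.890147·3 = 2.429560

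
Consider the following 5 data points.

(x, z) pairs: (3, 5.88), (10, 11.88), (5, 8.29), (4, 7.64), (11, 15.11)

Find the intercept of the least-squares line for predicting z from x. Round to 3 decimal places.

3.237

n = 5, Σx = 33, Σy = 48.8, Σxy = 374.66, Σx² = 271
Sxx = Σx² − (Σx)²/n = 271 − 217.8 = 53.2
Sxy = Σxy − (Σx)(Σy)/n = 374.66 − 322.08 = 52.58
b = Sxy/Sxx = 52.58/53.2 = 0.988346
a = ȳ − b·x̄ = 9.76 − 0.988346·6.6 = 3.236917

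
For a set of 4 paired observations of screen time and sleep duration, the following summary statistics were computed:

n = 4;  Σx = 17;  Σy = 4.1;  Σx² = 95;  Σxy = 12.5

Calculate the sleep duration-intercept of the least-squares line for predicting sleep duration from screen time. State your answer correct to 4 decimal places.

Sxx = Σx² − (Σx)²/n = 95 − 72.25 = 22.75
Sxy = Σxy − (Σx)(Σy)/n = 12.5 − 17.425 = -4.925
b = Sxy/Sxx = -4.925/22.75 = -0.216484
a = ȳ − b·x̄ = 1.025 − (-0.216484)·4.25 = 1.945055

1.9451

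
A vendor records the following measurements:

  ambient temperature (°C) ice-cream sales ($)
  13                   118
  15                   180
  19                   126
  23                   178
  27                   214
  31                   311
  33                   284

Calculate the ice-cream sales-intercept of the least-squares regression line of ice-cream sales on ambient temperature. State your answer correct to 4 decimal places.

6.0714

n = 7, Σx = 161, Σy = 1411, Σxy = 35513, Σx² = 4063
Sxx = Σx² − (Σx)²/n = 4063 − 3703 = 360
Sxy = Σxy − (Σx)(Σy)/n = 35513 − 32453 = 3060
b = Sxy/Sxx = 3060/360 = 8.5
a = ȳ − b·x̄ = 201.571429 − 8.5·23 = 6.071429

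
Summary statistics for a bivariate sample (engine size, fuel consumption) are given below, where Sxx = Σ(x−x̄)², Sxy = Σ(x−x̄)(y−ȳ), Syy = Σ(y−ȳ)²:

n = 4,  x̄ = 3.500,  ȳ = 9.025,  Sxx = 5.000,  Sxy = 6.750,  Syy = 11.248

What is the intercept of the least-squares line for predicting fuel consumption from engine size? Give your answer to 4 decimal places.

4.3000

b = Sxy/Sxx = 6.75/5 = 1.35
a = ȳ − b·x̄ = 9.025 − 1.35·3.5 = 4.3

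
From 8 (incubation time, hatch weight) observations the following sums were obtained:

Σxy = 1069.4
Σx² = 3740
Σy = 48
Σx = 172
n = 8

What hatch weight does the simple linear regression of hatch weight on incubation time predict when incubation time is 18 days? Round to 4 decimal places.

2.8833

Sxx = Σx² − (Σx)²/n = 3740 − 3698 = 42
Sxy = Σxy − (Σx)(Σy)/n = 1069.4 − 1032 = 37.4
b = Sxy/Sxx = 37.4/42 = 0.890476
a = ȳ − b·x̄ = 6 − 0.890476·21.5 = -13.145238
ŷ(18) = a + b·18 = -13.145238 + 0.890476·18 = 2.883333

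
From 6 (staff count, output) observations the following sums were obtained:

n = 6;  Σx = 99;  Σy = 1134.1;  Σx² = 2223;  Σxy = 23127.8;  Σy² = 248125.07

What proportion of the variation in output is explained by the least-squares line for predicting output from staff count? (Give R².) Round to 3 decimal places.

0.979

Sxx = Σx² − (Σx)²/n = 2223 − 1633.5 = 589.5
Sxy = Σxy − (Σx)(Σy)/n = 23127.8 − 18712.65 = 4415.15
Syy = Σy² − (Σy)²/n = 248125.07 − 214363.801667 = 33761.268333
R² = Sxy²/(Sxx·Syy) = (4415.15)²/(589.5·33761.268333) = 0.979464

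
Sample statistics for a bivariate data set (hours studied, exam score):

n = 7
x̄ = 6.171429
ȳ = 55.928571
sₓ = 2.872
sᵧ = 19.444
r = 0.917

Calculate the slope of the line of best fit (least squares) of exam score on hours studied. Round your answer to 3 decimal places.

6.208

b = r · sᵧ/sₓ = 0.917 · 19.444/2.872 = 6.208269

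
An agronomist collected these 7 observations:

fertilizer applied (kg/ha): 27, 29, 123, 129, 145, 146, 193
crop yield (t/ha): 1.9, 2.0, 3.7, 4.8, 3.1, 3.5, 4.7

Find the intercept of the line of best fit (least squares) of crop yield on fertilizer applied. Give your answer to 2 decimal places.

n = 7, Σx = 792, Σy = 23.7, Σxy = 3051.2, Σx² = 112930
Sxx = Σx² − (Σx)²/n = 112930 − 89609.142857 = 23320.857143
Sxy = Σxy − (Σx)(Σy)/n = 3051.2 − 2681.485714 = 369.714286
b = Sxy/Sxx = 369.714286/23320.857143 = 0.015853
a = ȳ − b·x̄ = 3.385714 − 0.015853·113.142857 = 1.592018

1.59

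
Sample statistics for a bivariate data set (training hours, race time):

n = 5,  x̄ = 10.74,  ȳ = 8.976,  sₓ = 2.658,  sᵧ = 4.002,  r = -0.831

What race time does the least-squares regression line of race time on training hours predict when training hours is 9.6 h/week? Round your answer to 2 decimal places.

10.40

b = r · sᵧ/sₓ = -0.831 · 4.002/2.658 = -1.251190
a = ȳ − b·x̄ = 8.976 − (-1.251190)·10.74 = 22.413776
ŷ(9.6) = a + b·9.6 = 22.413776 + (-1.251190)·9.6 = 10.402356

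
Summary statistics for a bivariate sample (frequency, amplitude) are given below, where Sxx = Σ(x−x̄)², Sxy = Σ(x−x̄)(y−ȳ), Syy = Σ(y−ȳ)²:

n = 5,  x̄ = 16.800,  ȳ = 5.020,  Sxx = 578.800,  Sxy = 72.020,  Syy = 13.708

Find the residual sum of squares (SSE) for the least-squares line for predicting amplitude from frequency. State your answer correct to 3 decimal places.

b = Sxy/Sxx = 72.02/578.8 = 0.124430
SSE = Syy − b·Sxy = 13.708 − 0.124430·72.02 = 4.746562

4.747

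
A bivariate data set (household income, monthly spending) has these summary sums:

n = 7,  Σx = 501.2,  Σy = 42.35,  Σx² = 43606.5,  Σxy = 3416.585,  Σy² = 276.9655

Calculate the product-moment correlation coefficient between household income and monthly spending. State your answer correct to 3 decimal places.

0.960

Sxx = Σx² − (Σx)²/n = 43606.5 − 35885.92 = 7720.58
Sxy = Σxy − (Σx)(Σy)/n = 3416.585 − 3032.26 = 384.325
Syy = Σy² − (Σy)²/n = 276.9655 − 256.2175 = 20.748
r = Sxy/√(Sxx·Syy) = 384.325/√(160186.59384) = 384.325/400.233174 = 0.960253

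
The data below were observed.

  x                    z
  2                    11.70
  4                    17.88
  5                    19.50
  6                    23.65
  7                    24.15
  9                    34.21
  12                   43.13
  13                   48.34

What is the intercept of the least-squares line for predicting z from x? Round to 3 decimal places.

3.746

n = 8, Σx = 58, Σy = 222.56, Σxy = 1957.24, Σx² = 524
Sxx = Σx² − (Σx)²/n = 524 − 420.5 = 103.5
Sxy = Σxy − (Σx)(Σy)/n = 1957.24 − 1613.56 = 343.68
b = Sxy/Sxx = 343.68/103.5 = 3.320580
a = ȳ − b·x̄ = 27.82 − 3.320580·7.25 = 3.745797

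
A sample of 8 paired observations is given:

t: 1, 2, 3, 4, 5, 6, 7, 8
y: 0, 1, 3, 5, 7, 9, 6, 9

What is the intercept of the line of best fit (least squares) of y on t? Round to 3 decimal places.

n = 8, Σx = 36, Σy = 40, Σxy = 234, Σx² = 204
Sxx = Σx² − (Σx)²/n = 204 − 162 = 42
Sxy = Σxy − (Σx)(Σy)/n = 234 − 180 = 54
b = Sxy/Sxx = 54/42 = 1.285714
a = ȳ − b·x̄ = 5 − 1.285714·4.5 = -0.785714

-0.786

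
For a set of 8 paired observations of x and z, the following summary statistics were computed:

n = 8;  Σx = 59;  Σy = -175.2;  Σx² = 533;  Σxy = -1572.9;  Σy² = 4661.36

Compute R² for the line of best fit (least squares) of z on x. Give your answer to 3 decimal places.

0.977

Sxx = Σx² − (Σx)²/n = 533 − 435.125 = 97.875
Sxy = Σxy − (Σx)(Σy)/n = -1572.9 − (-1292.1) = -280.8
Syy = Σy² − (Σy)²/n = 4661.36 − 3836.88 = 824.48
R² = Sxy²/(Sxx·Syy) = (-280.8)²/(97.875·824.48) = 0.977107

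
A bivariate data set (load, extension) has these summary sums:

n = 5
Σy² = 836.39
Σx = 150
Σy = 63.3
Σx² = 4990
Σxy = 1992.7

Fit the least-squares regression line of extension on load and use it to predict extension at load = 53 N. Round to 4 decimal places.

Sxx = Σx² − (Σx)²/n = 4990 − 4500 = 490
Sxy = Σxy − (Σx)(Σy)/n = 1992.7 − 1899 = 93.7
b = Sxy/Sxx = 93.7/490 = 0.191224
a = ȳ − b·x̄ = 12.66 − 0.191224·30 = 6.923265
ŷ(53) = a + b·53 = 6.923265 + 0.191224·53 = 17.058163

17.0582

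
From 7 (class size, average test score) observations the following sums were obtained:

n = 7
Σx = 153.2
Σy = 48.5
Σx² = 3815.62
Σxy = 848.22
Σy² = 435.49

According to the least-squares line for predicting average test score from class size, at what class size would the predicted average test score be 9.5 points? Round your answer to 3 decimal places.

Sxx = Σx² − (Σx)²/n = 3815.62 − 3352.891429 = 462.728571
Sxy = Σxy − (Σx)(Σy)/n = 848.22 − 1061.457143 = -213.237143
b = Sxy/Sxx = -213.237143/462.728571 = -0.460826
a = ȳ − b·x̄ = 6.928571 − (-0.460826)·21.885714 = 17.014067
Set a + b·x = 9.5: x = (9.5 − 17.014067) / (-0.460826) = 16.305666

16.306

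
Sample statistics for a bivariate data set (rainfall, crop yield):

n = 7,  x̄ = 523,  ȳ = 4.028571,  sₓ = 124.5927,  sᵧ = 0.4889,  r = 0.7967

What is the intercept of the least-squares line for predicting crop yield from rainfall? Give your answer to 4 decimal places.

b = r · sᵧ/sₓ = 0.7967 · 0.4889/124.5927 = 0.003126
a = ȳ − b·x̄ = 4.028571 − 0.003126·523 = 2.393548

2.3935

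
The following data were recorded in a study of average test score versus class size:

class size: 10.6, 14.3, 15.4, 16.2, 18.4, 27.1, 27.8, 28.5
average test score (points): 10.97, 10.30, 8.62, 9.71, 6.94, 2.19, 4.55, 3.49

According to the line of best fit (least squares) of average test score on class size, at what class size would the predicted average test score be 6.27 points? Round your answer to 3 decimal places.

n = 8, Σx = 158.3, Σy = 56.77, Σxy = 966.622, Σx² = 3474.51
Sxx = Σx² − (Σx)²/n = 3474.51 − 3132.36125 = 342.14875
Sxy = Σxy − (Σx)(Σy)/n = 966.622 − 1123.336375 = -156.714375
b = Sxy/Sxx = -156.714375/342.14875 = -0.458030
a = ȳ − b·x̄ = 7.09625 − (-0.458030)·19.7875 = 16.159518
Set a + b·x = 6.27: x = (6.27 − 16.159518) / (-0.458030) = 21.591421

21.591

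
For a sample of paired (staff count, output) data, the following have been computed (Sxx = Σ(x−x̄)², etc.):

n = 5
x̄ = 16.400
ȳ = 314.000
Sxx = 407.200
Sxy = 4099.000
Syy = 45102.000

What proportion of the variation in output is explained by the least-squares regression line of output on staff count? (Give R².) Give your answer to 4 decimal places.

R² = Sxy²/(Sxx·Syy) = (4099)²/(407.2·45102) = 0.914855

0.9149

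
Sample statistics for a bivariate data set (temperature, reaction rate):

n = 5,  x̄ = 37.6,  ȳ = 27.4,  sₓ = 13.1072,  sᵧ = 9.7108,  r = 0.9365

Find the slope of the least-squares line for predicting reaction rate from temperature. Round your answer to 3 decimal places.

0.694

b = r · sᵧ/sₓ = 0.9365 · 9.7108/13.1072 = 0.693830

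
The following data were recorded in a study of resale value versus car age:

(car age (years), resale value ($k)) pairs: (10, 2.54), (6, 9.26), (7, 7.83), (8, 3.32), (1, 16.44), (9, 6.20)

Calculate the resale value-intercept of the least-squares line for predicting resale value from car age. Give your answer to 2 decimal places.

17.94

n = 6, Σx = 41, Σy = 45.59, Σxy = 234.57, Σx² = 331
Sxx = Σx² − (Σx)²/n = 331 − 280.166667 = 50.833333
Sxy = Σxy − (Σx)(Σy)/n = 234.57 − 311.531667 = -76.961667
b = Sxy/Sxx = -76.961667/50.833333 = -1.514
a = ȳ − b·x̄ = 7.598333 − (-1.514)·6.833333 = 17.944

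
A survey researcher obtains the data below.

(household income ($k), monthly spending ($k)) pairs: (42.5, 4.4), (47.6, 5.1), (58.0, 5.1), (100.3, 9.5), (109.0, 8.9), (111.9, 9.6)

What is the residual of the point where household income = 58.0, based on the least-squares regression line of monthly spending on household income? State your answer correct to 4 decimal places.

n = 6, Σx = 469.3, Σy = 42.6, Σxy = 3722.75, Σx² = 41898.71
Sxx = Σx² − (Σx)²/n = 41898.71 − 36707.081667 = 5191.628333
Sxy = Σxy − (Σx)(Σy)/n = 3722.75 − 3332.03 = 390.72
b = Sxy/Sxx = 390.72/5191.628333 = 0.075260
a = ȳ − b·x̄ = 7.1 − 0.075260·78.216667 = 1.213443
ŷ(58.0) = 1.213443 + 0.075260·58 = 5.578501
residual = y − ŷ = 5.1 − 5.578501 = -0.478501

-0.4785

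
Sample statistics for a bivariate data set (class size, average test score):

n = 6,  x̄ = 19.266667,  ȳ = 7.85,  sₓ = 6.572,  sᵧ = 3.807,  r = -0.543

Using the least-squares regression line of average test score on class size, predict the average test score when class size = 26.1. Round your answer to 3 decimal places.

b = r · sᵧ/sₓ = -0.543 · 3.807/6.572 = -0.314547
a = ȳ − b·x̄ = 7.85 − (-0.314547)·19.266667 = 13.910267
ŷ(26.1) = a + b·26.1 = 13.910267 + (-0.314547)·26.1 = 5.700598

5.701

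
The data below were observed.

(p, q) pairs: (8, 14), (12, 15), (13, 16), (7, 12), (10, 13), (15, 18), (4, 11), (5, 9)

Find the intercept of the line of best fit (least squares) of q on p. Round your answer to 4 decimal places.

n = 8, Σx = 74, Σy = 108, Σxy = 1073, Σx² = 792
Sxx = Σx² − (Σx)²/n = 792 − 684.5 = 107.5
Sxy = Σxy − (Σx)(Σy)/n = 1073 − 999 = 74
b = Sxy/Sxx = 74/107.5 = 0.688372
a = ȳ − b·x̄ = 13.5 − 0.688372·9.25 = 7.132558

7.1326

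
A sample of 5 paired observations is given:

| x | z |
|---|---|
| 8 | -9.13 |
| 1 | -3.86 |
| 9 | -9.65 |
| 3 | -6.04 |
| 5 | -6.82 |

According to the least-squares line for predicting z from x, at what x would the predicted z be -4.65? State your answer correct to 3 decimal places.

1.701

n = 5, Σx = 26, Σy = -35.5, Σxy = -215.97, Σx² = 180
Sxx = Σx² − (Σx)²/n = 180 − 135.2 = 44.8
Sxy = Σxy − (Σx)(Σy)/n = -215.97 − (-184.6) = -31.37
b = Sxy/Sxx = -31.37/44.8 = -0.700223
a = ȳ − b·x̄ = -7.1 − (-0.700223)·5.2 = -3.458839
Set a + b·x = -4.65: x = (-4.65 − (-3.458839)) / (-0.700223) = 1.701116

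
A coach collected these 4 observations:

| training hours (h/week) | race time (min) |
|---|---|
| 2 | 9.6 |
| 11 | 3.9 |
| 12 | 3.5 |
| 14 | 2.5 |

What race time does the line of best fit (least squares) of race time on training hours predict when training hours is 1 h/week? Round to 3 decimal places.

n = 4, Σx = 39, Σy = 19.5, Σxy = 139.1, Σx² = 465
Sxx = Σx² − (Σx)²/n = 465 − 380.25 = 84.75
Sxy = Σxy − (Σx)(Σy)/n = 139.1 − 190.125 = -51.025
b = Sxy/Sxx = -51.025/84.75 = -0.602065
a = ȳ − b·x̄ = 4.875 − (-0.602065)·9.75 = 10.745133
ŷ(1) = a + b·1 = 10.745133 + (-0.602065)·1 = 10.143068

10.143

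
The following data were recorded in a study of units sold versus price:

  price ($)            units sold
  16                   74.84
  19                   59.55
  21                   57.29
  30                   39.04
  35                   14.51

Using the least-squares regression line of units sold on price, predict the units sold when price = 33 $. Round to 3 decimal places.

n = 5, Σx = 121, Σy = 245.23, Σxy = 5211.03, Σx² = 3183
Sxx = Σx² − (Σx)²/n = 3183 − 2928.2 = 254.8
Sxy = Σxy − (Σx)(Σy)/n = 5211.03 − 5934.566 = -723.536
b = Sxy/Sxx = -723.536/254.8 = -2.839623
a = ȳ − b·x̄ = 49.046 − (-2.839623)·24.2 = 117.764882
ŷ(33) = a + b·33 = 117.764882 + (-2.839623)·33 = 24.057316

24.057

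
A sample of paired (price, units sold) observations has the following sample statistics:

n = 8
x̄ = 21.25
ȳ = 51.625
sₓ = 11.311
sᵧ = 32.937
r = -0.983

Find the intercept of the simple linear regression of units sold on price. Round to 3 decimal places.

b = r · sᵧ/sₓ = -0.983 · 32.937/11.311 = -2.862441
a = ȳ − b·x̄ = 51.625 − (-2.862441)·21.25 = 112.451873

112.452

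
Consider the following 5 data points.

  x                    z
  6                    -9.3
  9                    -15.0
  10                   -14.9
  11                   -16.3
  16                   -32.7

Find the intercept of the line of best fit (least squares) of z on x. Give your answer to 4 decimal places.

n = 5, Σx = 52, Σy = -88.2, Σxy = -1042.3, Σx² = 594
Sxx = Σx² − (Σx)²/n = 594 − 540.8 = 53.2
Sxy = Σxy − (Σx)(Σy)/n = -1042.3 − (-917.28) = -125.02
b = Sxy/Sxx = -125.02/53.2 = -2.35
a = ȳ − b·x̄ = -17.64 − (-2.35)·10.4 = 6.8

6.8000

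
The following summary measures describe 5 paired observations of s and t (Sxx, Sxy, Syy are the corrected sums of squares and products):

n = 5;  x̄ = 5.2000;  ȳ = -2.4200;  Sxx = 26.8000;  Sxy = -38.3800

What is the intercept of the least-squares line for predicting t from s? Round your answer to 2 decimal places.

b = Sxy/Sxx = -38.38/26.8 = -1.432090
a = ȳ − b·x̄ = -2.42 − (-1.432090)·5.2 = 5.026866

5.03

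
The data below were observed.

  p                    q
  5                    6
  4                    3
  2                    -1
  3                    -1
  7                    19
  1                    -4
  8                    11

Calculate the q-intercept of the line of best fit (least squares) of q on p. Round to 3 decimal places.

-7.522

n = 7, Σx = 30, Σy = 33, Σxy = 254, Σx² = 168
Sxx = Σx² − (Σx)²/n = 168 − 128.571429 = 39.428571
Sxy = Σxy − (Σx)(Σy)/n = 254 − 141.428571 = 112.571429
b = Sxy/Sxx = 112.571429/39.428571 = 2.855072
a = ȳ − b·x̄ = 4.714286 − 2.855072·4.285714 = -7.521739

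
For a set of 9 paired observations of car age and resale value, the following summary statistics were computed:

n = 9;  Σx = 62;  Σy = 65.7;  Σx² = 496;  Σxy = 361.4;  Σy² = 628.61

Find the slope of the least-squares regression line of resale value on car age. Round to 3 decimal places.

Sxx = Σx² − (Σx)²/n = 496 − 427.111111 = 68.888889
Sxy = Σxy − (Σx)(Σy)/n = 361.4 − 452.6 = -91.2
b = Sxy/Sxx = -91.2/68.888889 = -1.323871

-1.324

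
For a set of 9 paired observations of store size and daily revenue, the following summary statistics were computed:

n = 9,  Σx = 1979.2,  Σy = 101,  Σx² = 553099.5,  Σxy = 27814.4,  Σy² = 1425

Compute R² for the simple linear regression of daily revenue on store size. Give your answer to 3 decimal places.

0.914

Sxx = Σx² − (Σx)²/n = 553099.5 − 435248.071111 = 117851.428889
Sxy = Σxy − (Σx)(Σy)/n = 27814.4 − 22211.022222 = 5603.377778
Syy = Σy² − (Σy)²/n = 1425 − 1133.444444 = 291.555556
R² = Sxy²/(Sxx·Syy) = (5603.377778)²/(117851.428889·291.555556) = 0.913784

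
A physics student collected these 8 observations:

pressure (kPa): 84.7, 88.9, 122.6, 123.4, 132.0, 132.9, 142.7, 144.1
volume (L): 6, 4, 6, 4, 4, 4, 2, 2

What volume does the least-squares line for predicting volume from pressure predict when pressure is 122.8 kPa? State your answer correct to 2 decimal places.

n = 8, Σx = 971.3, Σy = 32, Σxy = 3726.2, Σx² = 121550.13
Sxx = Σx² − (Σx)²/n = 121550.13 − 117927.96125 = 3622.16875
Sxy = Σxy − (Σx)(Σy)/n = 3726.2 − 3885.2 = -159
b = Sxy/Sxx = -159/3622.16875 = -0.043896
a = ȳ − b·x̄ = 4 − (-0.043896)·121.4125 = 9.329566
ŷ(122.8) = a + b·122.8 = 9.329566 + (-0.043896)·122.8 = 3.939094

3.94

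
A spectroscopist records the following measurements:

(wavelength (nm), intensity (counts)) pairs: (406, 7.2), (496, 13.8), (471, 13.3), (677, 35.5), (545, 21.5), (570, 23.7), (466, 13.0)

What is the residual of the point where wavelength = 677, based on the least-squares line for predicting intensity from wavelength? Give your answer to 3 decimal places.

n = 7, Σx = 3631, Σy = 128, Σxy = 71350.3, Σx² = 1930103
Sxx = Σx² − (Σx)²/n = 1930103 − 1883451.571429 = 46651.428571
Sxy = Σxy − (Σx)(Σy)/n = 71350.3 − 66395.428571 = 4954.871429
b = Sxy/Sxx = 4954.871429/46651.428571 = 0.106210
a = ȳ − b·x̄ = 18.285714 − 0.106210·518.714286 = -36.807188
ŷ(677) = -36.807188 + 0.106210·677 = 35.097319
residual = y − ŷ = 35.5 − 35.097319 = 0.402681

0.403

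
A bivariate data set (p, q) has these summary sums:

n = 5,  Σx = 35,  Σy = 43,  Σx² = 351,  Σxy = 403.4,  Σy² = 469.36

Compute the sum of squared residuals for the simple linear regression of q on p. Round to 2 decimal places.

Sxx = Σx² − (Σx)²/n = 351 − 245 = 106
Sxy = Σxy − (Σx)(Σy)/n = 403.4 − 301 = 102.4
Syy = Σy² − (Σy)²/n = 469.36 − 369.8 = 99.56
b = Sxy/Sxx = 102.4/106 = 0.966038
SSE = Syy − b·Sxy = 99.56 − 0.966038·102.4 = 0.637736

0.64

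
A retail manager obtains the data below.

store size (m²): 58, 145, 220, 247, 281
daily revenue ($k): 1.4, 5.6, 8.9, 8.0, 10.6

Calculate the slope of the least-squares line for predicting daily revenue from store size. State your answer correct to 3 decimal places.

n = 5, Σx = 951, Σy = 34.5, Σxy = 7805.8, Σx² = 212759
Sxx = Σx² − (Σx)²/n = 212759 − 180880.2 = 31878.8
Sxy = Σxy − (Σx)(Σy)/n = 7805.8 − 6561.9 = 1243.9
b = Sxy/Sxx = 1243.9/31878.8 = 0.039020

0.039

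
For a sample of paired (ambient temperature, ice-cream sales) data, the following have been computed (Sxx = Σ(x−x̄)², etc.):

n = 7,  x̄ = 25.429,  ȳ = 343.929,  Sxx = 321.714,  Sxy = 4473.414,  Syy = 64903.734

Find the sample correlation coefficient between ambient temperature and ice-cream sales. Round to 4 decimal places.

0.9790

r = Sxy/√(Sxx·Syy) = 4473.414/√(20880439.880076) = 4473.414/4569.511996 = 0.978970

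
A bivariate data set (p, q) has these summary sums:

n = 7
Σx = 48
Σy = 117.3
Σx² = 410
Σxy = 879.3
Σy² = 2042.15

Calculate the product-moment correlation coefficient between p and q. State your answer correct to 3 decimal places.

0.953

Sxx = Σx² − (Σx)²/n = 410 − 329.142857 = 80.857143
Sxy = Σxy − (Σx)(Σy)/n = 879.3 − 804.342857 = 74.957143
Syy = Σy² − (Σy)²/n = 2042.15 − 1965.612857 = 76.537143
r = Sxy/√(Sxx·Syy) = 74.957143/√(6188.574694) = 74.957143/78.667495 = 0.952835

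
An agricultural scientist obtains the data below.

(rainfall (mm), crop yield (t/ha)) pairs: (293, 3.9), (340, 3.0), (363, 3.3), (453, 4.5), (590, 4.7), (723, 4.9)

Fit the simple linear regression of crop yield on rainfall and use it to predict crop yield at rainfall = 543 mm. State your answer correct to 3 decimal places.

n = 6, Σx = 2762, Σy = 24.3, Σxy = 11714.8, Σx² = 1409256
Sxx = Σx² − (Σx)²/n = 1409256 − 1271440.666667 = 137815.333333
Sxy = Σxy − (Σx)(Σy)/n = 11714.8 − 11186.1 = 528.7
b = Sxy/Sxx = 528.7/137815.333333 = 0.003836
a = ȳ − b·x̄ = 4.05 − 0.003836·460.333333 = 2.284026
ŷ(543) = a + b·543 = 2.284026 + 0.003836·543 = 4.367134

4.367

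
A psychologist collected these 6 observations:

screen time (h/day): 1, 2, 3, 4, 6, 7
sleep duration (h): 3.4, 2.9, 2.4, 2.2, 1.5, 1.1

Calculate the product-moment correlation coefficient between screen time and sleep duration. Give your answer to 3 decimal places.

-0.995

n = 6, Σx = 23, Σy = 13.5, Σxy = 41.9, Σx² = 115, Σy² = 34.03
Sxx = Σx² − (Σx)²/n = 115 − 88.166667 = 26.833333
Sxy = Σxy − (Σx)(Σy)/n = 41.9 − 51.75 = -9.85
Syy = Σy² − (Σy)²/n = 34.03 − 30.375 = 3.655
r = Sxy/√(Sxx·Syy) = -9.85/√(98.075833) = -9.85/9.903324 = -0.994616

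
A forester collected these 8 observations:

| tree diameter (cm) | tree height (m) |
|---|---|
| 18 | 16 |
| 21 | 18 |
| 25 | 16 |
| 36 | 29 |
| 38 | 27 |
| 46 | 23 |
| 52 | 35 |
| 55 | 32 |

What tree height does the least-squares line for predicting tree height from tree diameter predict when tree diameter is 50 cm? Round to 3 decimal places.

30.818

n = 8, Σx = 291, Σy = 196, Σxy = 7774, Σx² = 11975
Sxx = Σx² − (Σx)²/n = 11975 − 10585.125 = 1389.875
Sxy = Σxy − (Σx)(Σy)/n = 7774 − 7129.5 = 644.5
b = Sxy/Sxx = 644.5/1389.875 = 0.463711
a = ȳ − b·x̄ = 24.5 − 0.463711·36.375 = 7.632521
ŷ(50) = a + b·50 = 7.632521 + 0.463711·50 = 30.818059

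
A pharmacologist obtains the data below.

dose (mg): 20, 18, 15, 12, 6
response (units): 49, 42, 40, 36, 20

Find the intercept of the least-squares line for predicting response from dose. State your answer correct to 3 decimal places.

10.058

n = 5, Σx = 71, Σy = 187, Σxy = 2888, Σx² = 1129
Sxx = Σx² − (Σx)²/n = 1129 − 1008.2 = 120.8
Sxy = Σxy − (Σx)(Σy)/n = 2888 − 2655.4 = 232.6
b = Sxy/Sxx = 232.6/120.8 = 1.925497
a = ȳ − b·x̄ = 37.4 − 1.925497·14.2 = 10.057947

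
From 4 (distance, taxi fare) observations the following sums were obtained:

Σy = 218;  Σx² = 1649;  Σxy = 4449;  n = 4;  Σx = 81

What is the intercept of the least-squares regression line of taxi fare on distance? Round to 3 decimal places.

-25.343

Sxx = Σx² − (Σx)²/n = 1649 − 1640.25 = 8.75
Sxy = Σxy − (Σx)(Σy)/n = 4449 − 4414.5 = 34.5
b = Sxy/Sxx = 34.5/8.75 = 3.942857
a = ȳ − b·x̄ = 54.5 − 3.942857·20.25 = -25.342857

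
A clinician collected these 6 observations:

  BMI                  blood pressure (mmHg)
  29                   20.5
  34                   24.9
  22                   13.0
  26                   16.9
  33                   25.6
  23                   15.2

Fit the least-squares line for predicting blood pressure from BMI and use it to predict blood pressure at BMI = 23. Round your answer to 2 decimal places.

14.42

n = 6, Σx = 167, Σy = 116.1, Σxy = 3360.9, Σx² = 4775
Sxx = Σx² − (Σx)²/n = 4775 − 4648.166667 = 126.833333
Sxy = Σxy − (Σx)(Σy)/n = 3360.9 − 3231.45 = 129.45
b = Sxy/Sxx = 129.45/126.833333 = 1.020631
a = ȳ − b·x̄ = 19.35 − 1.020631·27.833333 = -9.057556
ŷ(23) = a + b·23 = -9.057556 + 1.020631·23 = 14.416951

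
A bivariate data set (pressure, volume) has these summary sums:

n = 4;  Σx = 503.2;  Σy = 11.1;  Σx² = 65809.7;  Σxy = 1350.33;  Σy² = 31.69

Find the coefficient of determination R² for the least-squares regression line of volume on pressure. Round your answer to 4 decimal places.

Sxx = Σx² − (Σx)²/n = 65809.7 − 63302.56 = 2507.14
Sxy = Σxy − (Σx)(Σy)/n = 1350.33 − 1396.38 = -46.05
Syy = Σy² − (Σy)²/n = 31.69 − 30.8025 = 0.8875
R² = Sxy²/(Sxx·Syy) = (-46.05)²/(2507.14·0.8875) = 0.953043

0.9530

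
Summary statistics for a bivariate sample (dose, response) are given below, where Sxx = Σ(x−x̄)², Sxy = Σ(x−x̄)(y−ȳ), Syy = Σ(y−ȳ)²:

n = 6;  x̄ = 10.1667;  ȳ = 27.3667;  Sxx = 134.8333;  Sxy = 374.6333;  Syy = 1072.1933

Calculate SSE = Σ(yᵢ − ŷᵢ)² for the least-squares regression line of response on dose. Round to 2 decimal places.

b = Sxy/Sxx = 374.6333/134.8333 = 2.778492
SSE = Syy − b·Sxy = 1072.1933 − 2.778492·374.6333 = 31.277521

31.28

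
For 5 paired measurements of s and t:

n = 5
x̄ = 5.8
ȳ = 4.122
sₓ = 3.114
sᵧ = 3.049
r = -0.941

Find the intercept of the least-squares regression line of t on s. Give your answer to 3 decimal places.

9.466

b = r · sᵧ/sₓ = -0.941 · 3.049/3.114 = -0.921358
a = ȳ − b·x̄ = 4.122 − (-0.921358)·5.8 = 9.465877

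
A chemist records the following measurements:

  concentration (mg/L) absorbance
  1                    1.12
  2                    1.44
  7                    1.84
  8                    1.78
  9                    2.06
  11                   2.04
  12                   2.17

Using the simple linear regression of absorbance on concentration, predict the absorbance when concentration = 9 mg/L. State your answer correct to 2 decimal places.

n = 7, Σx = 50, Σy = 12.45, Σxy = 98.14, Σx² = 464
Sxx = Σx² − (Σx)²/n = 464 − 357.142857 = 106.857143
Sxy = Σxy − (Σx)(Σy)/n = 98.14 − 88.928571 = 9.211429
b = Sxy/Sxx = 9.211429/106.857143 = 0.086203
a = ȳ − b·x̄ = 1.778571 − 0.086203·7.142857 = 1.162834
ŷ(9) = a + b·9 = 1.162834 + 0.086203·9 = 1.938663

1.94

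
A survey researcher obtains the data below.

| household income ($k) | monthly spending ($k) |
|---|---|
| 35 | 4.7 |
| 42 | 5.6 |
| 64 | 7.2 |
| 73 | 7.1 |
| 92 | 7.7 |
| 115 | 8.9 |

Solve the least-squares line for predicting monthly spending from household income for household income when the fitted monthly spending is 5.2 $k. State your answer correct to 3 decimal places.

35.574

n = 6, Σx = 421, Σy = 41.2, Σxy = 3110.7, Σx² = 34103
Sxx = Σx² − (Σx)²/n = 34103 − 29540.166667 = 4562.833333
Sxy = Σxy − (Σx)(Σy)/n = 3110.7 − 2890.866667 = 219.833333
b = Sxy/Sxx = 219.833333/4562.833333 = 0.048179
a = ȳ − b·x̄ = 6.866667 − 0.048179·70.166667 = 3.486098
Set a + b·x = 5.2: x = (5.2 − 3.486098) / 0.048179 = 35.573541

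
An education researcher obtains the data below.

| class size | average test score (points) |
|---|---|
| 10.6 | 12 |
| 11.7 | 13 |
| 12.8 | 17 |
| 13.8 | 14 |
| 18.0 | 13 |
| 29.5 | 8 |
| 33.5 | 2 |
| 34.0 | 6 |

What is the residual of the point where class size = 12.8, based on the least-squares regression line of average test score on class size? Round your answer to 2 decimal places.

3.05

n = 8, Σx = 163.9, Σy = 85, Σxy = 1431.1, Σx² = 4076.03
Sxx = Σx² − (Σx)²/n = 4076.03 − 3357.90125 = 718.12875
Sxy = Σxy − (Σx)(Σy)/n = 1431.1 − 1741.4375 = -310.3375
b = Sxy/Sxx = -310.3375/718.12875 = -0.432147
a = ȳ − b·x̄ = 10.625 − (-0.432147)·20.4875 = 19.478621
ŷ(12.8) = 19.478621 + (-0.432147)·12.8 = 13.947133
residual = y − ŷ = 17 − 13.947133 = 3.052867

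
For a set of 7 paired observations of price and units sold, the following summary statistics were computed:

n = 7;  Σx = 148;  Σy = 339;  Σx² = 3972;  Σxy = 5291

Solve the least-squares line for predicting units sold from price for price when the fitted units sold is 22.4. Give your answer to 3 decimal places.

32.834

Sxx = Σx² − (Σx)²/n = 3972 − 3129.142857 = 842.857143
Sxy = Σxy − (Σx)(Σy)/n = 5291 − 7167.428571 = -1876.428571
b = Sxy/Sxx = -1876.428571/842.857143 = -2.226271
a = ȳ − b·x̄ = 48.428571 − (-2.226271)·21.142857 = 95.498305
Set a + b·x = 22.4: x = (22.4 − 95.498305) / (-2.226271) = 32.834412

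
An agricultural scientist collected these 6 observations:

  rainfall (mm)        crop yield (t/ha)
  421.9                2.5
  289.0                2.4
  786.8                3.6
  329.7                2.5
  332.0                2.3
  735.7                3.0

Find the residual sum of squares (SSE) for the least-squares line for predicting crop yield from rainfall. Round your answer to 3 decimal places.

0.158

n = 6, Σx = 2895.1, Σy = 16.3, Σxy = 8375.78, Σx² = 1640755.43, Σy² = 45.51
Sxx = Σx² − (Σx)²/n = 1640755.43 − 1396934.001667 = 243821.428333
Sxy = Σxy − (Σx)(Σy)/n = 8375.78 − 7865.021667 = 510.758333
Syy = Σy² − (Σy)²/n = 45.51 − 44.281667 = 1.228333
b = Sxy/Sxx = 510.758333/243821.428333 = 0.002095
SSE = Syy − b·Sxy = 1.228333 − 0.002095·510.758333 = 0.158394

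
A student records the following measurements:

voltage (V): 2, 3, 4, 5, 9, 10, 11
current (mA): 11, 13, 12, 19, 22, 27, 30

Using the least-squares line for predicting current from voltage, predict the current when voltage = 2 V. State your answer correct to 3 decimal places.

n = 7, Σx = 44, Σy = 134, Σxy = 1002, Σx² = 356
Sxx = Σx² − (Σx)²/n = 356 − 276.571429 = 79.428571
Sxy = Σxy − (Σx)(Σy)/n = 1002 − 842.285714 = 159.714286
b = Sxy/Sxx = 159.714286/79.428571 = 2.010791
a = ȳ − b·x̄ = 19.142857 − 2.010791·6.285714 = 6.503597
ŷ(2) = a + b·2 = 6.503597 + 2.010791·2 = 10.525180

10.525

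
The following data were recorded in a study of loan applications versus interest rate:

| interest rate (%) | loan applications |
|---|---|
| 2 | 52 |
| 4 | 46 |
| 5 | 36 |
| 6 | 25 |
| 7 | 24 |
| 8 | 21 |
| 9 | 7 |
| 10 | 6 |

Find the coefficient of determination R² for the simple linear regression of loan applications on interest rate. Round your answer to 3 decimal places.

n = 8, Σx = 51, Σy = 217, Σxy = 1077, Σx² = 375, Σy² = 7843
Sxx = Σx² − (Σx)²/n = 375 − 325.125 = 49.875
Sxy = Σxy − (Σx)(Σy)/n = 1077 − 1383.375 = -306.375
Syy = Σy² − (Σy)²/n = 7843 − 5886.125 = 1956.875
R² = Sxy²/(Sxx·Syy) = (-306.375)²/(49.875·1956.875) = 0.961747

0.962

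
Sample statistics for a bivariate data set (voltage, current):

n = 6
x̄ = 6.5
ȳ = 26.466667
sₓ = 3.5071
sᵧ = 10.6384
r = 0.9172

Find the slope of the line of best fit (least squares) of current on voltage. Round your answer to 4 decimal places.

2.7822

b = r · sᵧ/sₓ = 0.9172 · 10.6384/3.5071 = 2.782225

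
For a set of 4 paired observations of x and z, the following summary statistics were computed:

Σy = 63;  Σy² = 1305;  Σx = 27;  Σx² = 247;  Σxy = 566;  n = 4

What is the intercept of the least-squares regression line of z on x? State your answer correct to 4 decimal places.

1.0772

Sxx = Σx² − (Σx)²/n = 247 − 182.25 = 64.75
Sxy = Σxy − (Σx)(Σy)/n = 566 − 425.25 = 140.75
b = Sxy/Sxx = 140.75/64.75 = 2.173745
a = ȳ − b·x̄ = 15.75 − 2.173745·6.75 = 1.077220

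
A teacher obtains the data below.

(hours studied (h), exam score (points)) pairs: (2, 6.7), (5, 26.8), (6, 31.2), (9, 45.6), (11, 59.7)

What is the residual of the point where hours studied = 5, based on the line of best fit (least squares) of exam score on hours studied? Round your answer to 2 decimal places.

1.90

n = 5, Σx = 33, Σy = 170, Σxy = 1401.7, Σx² = 267
Sxx = Σx² − (Σx)²/n = 267 − 217.8 = 49.2
Sxy = Σxy − (Σx)(Σy)/n = 1401.7 − 1122 = 279.7
b = Sxy/Sxx = 279.7/49.2 = 5.684959
a = ȳ − b·x̄ = 34 − 5.684959·6.6 = -3.520732
ŷ(5) = -3.520732 + 5.684959·5 = 24.904065
residual = y − ŷ = 26.8 − 24.904065 = 1.895935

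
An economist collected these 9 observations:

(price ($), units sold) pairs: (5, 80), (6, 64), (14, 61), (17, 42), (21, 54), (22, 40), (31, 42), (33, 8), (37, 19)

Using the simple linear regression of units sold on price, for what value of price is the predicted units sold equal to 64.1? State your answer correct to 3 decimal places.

10.115

n = 9, Σx = 186, Σy = 410, Σxy = 6635, Σx² = 4890
Sxx = Σx² − (Σx)²/n = 4890 − 3844 = 1046
Sxy = Σxy − (Σx)(Σy)/n = 6635 − 8473.333333 = -1838.333333
b = Sxy/Sxx = -1838.333333/1046 = -1.757489
a = ȳ − b·x̄ = 45.555556 − (-1.757489)·20.666667 = 81.876992
Set a + b·x = 64.1: x = (64.1 − 81.876992) / (-1.757489) = 10.114995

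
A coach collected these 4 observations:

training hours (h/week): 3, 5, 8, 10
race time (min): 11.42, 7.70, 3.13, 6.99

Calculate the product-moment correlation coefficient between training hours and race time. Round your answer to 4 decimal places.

-0.7057

n = 4, Σx = 26, Σy = 29.24, Σxy = 167.7, Σx² = 198, Σy² = 248.3634
Sxx = Σx² − (Σx)²/n = 198 − 169 = 29
Sxy = Σxy − (Σx)(Σy)/n = 167.7 − 190.06 = -22.36
Syy = Σy² − (Σy)²/n = 248.3634 − 213.7444 = 34.619
r = Sxy/√(Sxx·Syy) = -22.36/√(1003.951) = -22.36/31.685186 = -0.705693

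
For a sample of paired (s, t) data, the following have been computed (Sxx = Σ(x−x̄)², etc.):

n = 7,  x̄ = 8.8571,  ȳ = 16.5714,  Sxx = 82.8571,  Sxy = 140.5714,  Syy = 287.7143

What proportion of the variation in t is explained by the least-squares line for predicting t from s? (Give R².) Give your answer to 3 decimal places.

R² = Sxy²/(Sxx·Syy) = (140.5714)²/(82.8571·287.7143) = 0.828901

0.829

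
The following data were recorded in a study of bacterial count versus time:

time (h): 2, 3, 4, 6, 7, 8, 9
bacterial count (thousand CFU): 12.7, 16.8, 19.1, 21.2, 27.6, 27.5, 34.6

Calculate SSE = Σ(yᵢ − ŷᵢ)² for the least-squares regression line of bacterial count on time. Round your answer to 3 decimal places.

n = 7, Σx = 39, Σy = 159.5, Σxy = 1004, Σx² = 259, Σy² = 3972.95
Sxx = Σx² − (Σx)²/n = 259 − 217.285714 = 41.714286
Sxy = Σxy − (Σx)(Σy)/n = 1004 − 888.642857 = 115.357143
Syy = Σy² − (Σy)²/n = 3972.95 − 3634.321429 = 338.628571
b = Sxy/Sxx = 115.357143/41.714286 = 2.765411
SSE = Syy − b·Sxy = 338.628571 − 2.765411·115.357143 = 19.618664

19.619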